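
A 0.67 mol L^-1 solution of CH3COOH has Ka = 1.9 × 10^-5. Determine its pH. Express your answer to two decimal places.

pH = 2.45

CH3COOH ⇌ CH3COO- + H+
Ka = x²/(0.67 − x) = 1.9 × 10^-5
Neglecting x in the denominator: x = √(1.9 × 10^-5 × 0.67) = 3.57 × 10^-3 M
pH = −log(3.57 × 10^-3) = 2.45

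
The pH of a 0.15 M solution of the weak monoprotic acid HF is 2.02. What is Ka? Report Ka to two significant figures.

Ka = 6.5 × 10^-4

[H+] = 10^(-2.02) = 9.55 × 10^-3 M
At equilibrium [HA] = 0.15 − 9.55 × 10^-3 = 1.40 × 10^-1 M
Ka = [H+][A-]/[HA] = (9.55 × 10^-3)² / 1.40 × 10^-1 = 6.5 × 10^-4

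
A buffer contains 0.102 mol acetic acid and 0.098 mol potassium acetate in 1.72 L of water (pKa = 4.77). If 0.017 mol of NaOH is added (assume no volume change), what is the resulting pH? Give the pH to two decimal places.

pH = 4.90

OH- converts CH3COOH to CH3COO-: CH3COOH → 0.085 mol, CH3COO- → 0.115 mol.
pH = pKa + log([A⁻]/[HA]) = 4.77 + log(0.115/0.085) = 4.77 +0.131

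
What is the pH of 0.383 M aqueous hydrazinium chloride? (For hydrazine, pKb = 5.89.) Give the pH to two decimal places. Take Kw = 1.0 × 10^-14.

N2H5+ is the conjugate acid of the weak base N2H4.
Kb = 10^(−5.89) = 1.29 × 10^-6
Ka = Kw/Kb = 1.0×10^-14 / 1.29 × 10^-6 = 7.75 × 10^-9
Ka = [H+]²/(0.383 − [H+]) = 7.75 × 10^-9
Assume [H+] ≪ 0.383: [H+] ≈ √(7.75 × 10^-9 × 0.383) = 5.45 × 10^-5 M
pH = −log(5.45 × 10^-5) = 4.26

pH = 4.26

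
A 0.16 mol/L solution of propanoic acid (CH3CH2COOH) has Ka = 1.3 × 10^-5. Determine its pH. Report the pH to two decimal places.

pH = 2.84

CH3CH2COOH ⇌ CH3CH2COO- + H+
Ka = [H+]²/(0.16 − [H+]) = 1.3 × 10^-5
Neglecting [H+] in the denominator: [H+] = √(1.3 × 10^-5 × 0.16) = 1.44 × 10^-3 M
Check: 0.9% ionized — well under 5%, approximation valid.
pH = −log[H+] = −log(1.44 × 10^-3) = 2.84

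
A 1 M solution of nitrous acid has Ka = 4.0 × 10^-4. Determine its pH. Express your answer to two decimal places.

pH = 1.70

HNO2 ⇌ NO2- + H+
Let x = [H+] at equilibrium. Ka = x²/(1 − x).
Neglecting x in the denominator: x = √(4.0 × 10^-4 × 1) = 2.00 × 10^-2 M
Check: 2% ionized — well under 5%, approximation valid.
pH = −log[H+] = −log(2.00 × 10^-2) = 1.70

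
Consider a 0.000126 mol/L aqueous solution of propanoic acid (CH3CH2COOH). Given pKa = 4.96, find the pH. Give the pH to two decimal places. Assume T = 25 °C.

CH3CH2COOH ⇌ CH3CH2COO- + H+
Ka = 10^(−4.96) = 1.10 × 10^-5
Ka = [H+]²/(0.000126 − [H+]) = 1.10 × 10^-5
[H+] is not negligible relative to C₀; solve [H+]² + 1.1e-05·[H+] − 1.39e-09 = 0.
[H+] = (−Ka + √(Ka² + 4·Ka·C₀))/2 = 3.21 × 10^-5 M
pH = −log[H+] = −log(3.21 × 10^-5) = 4.49

pH = 4.49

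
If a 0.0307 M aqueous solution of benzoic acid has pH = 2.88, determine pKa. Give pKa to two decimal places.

pKa = 4.23

[H+] = 10^(-2.88) = 1.32 × 10^-3 M
At equilibrium [HA] = 0.0307 − 1.32 × 10^-3 = 2.94 × 10^-2 M
Ka = [H+][A-]/[HA] = (1.32 × 10^-3)² / 2.94 × 10^-2 = 5.93 × 10^-5
pKa = -log(5.93 × 10^-5) = 4.23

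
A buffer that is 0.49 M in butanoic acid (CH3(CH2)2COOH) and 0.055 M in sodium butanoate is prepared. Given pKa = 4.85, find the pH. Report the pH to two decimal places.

pH = 3.90

Henderson–Hasselbalch: pH = pKa + log([CH3(CH2)2COO-]/[CH3(CH2)2COOH]) = 4.85 + log(0.055/0.49)
pH = 4.85 + (-0.950) = 3.90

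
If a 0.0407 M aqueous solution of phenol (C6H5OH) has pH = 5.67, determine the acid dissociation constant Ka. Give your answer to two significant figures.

Ka = 1.1 × 10^-10

[H+] = 10^(-5.67) = 2.14 × 10^-6 M
At equilibrium [HA] = 0.0407 − 2.14 × 10^-6 = 4.07 × 10^-2 M
Ka = [H+][A-]/[HA] = (2.14 × 10^-6)² / 4.07 × 10^-2 = 1.1 × 10^-10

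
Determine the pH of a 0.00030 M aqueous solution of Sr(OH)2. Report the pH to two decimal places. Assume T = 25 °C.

Sr(OH)2 is a strong base (each formula unit releases 2 OH-); [OH-] = 0.0006 M.
pOH = -log(0.0006) = 3.22
pH = 14.00 - 3.22 = 10.78

pH = 10.78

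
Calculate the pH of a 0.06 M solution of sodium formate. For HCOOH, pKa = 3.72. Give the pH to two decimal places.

HCOO- is the conjugate base of the weak acid HCOOH.
Ka = 10^(−3.72) = 1.91 × 10^-4
Kb = Kw/Ka = 1.0×10^-14 / 1.91 × 10^-4 = 5.24 × 10^-11
From the ICE table, Kb = x²/(0.06 − x) = 5.24 × 10^-11.
Assume x ≪ 0.06: x ≈ √(5.24 × 10^-11 × 0.06) = 1.77 × 10^-6 M
pOH = 5.75, so pH = 14.00 − pOH = 8.25

pH = 8.25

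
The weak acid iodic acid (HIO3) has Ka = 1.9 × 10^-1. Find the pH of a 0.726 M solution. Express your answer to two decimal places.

pH = 0.54

HIO3 ⇌ IO3- + H+
Ka = [H+]²/(0.726 − [H+]) = 1.9 × 10^-1
[H+] is not negligible relative to C₀; solve [H+]² + 0.19·[H+] − 0.138 = 0.
[H+] = (−Ka + √(Ka² + 4·Ka·C₀))/2 = 2.88 × 10^-1 M
pH = −log[H+] = −log(2.88 × 10^-1) = 0.54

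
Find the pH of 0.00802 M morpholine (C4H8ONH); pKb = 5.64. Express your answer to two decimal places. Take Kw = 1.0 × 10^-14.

C4H8ONH + H2O ⇌ C4H8ONH2+ + OH-
Kb = 10^(−5.64) = 2.29 × 10^-6
From the ICE table, Kb = x²/(0.00802 − x) = 2.29 × 10^-6.
Neglecting x in the denominator: x = √(2.29 × 10^-6 × 0.00802) = 1.36 × 10^-4 M
(x/C₀ = 1.7% < 5%, so the approximation holds.)
pOH = 3.87, so pH = 14.00 − pOH = 10.13

pH = 10.13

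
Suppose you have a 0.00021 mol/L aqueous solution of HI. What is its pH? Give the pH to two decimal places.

pH = 3.68

HI is a strong acid and dissociates completely, so [H+] = 0.00021 M.
pH = -log(0.00021) = 3.68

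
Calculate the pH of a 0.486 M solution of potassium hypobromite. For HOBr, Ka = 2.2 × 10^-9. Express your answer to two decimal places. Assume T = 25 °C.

OBr- is the conjugate base of the weak acid HOBr.
Kb = Kw/Ka = 1.0×10^-14 / 2.2 × 10^-9 = 4.55 × 10^-6
From the ICE table, Kb = [OH-]²/(0.486 − [OH-]) = 4.55 × 10^-6.
Neglecting [OH-] in the denominator: [OH-] = √(4.55 × 10^-6 × 0.486) = 1.49 × 10^-3 M
Check: 0.31% ionized — well under 5%, approximation valid.
pOH = 2.83, so pH = 14.00 − pOH = 11.17

pH = 11.17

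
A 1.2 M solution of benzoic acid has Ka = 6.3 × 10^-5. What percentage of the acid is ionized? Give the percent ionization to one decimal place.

C6H5COOH ⇌ C6H5COO- + H+; let x = [H+] at equilibrium.
x ≈ √(Ka·C₀) = √(6.3 × 10^-5 × 1.2) = 8.69 × 10^-3 M
Fraction ionized = 8.69 × 10^-3 / 1.2 = 0.0072 → 0.7%

0.7%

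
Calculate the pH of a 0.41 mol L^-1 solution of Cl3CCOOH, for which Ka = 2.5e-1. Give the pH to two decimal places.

pH = 0.66

Cl3CCOOH ⇌ Cl3CCOO- + H+
Let x = [H+] at equilibrium. Ka = x²/(0.41 − x).
Here C₀/Ka ≈ 1.64, so the small-x approximation fails. Use the quadratic:
x = (−Ka + √(Ka² + 4·Ka·C₀))/2 = 2.19 × 10^-1 M
pH = −log[H+] = −log(2.19 × 10^-1) = 0.66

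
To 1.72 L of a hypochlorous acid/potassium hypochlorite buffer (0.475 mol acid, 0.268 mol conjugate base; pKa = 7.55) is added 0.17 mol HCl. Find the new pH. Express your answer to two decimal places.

pH = 6.73

Added H+ converts OCl- to HOCl: HOCl → 0.645 mol, OCl- → 0.098 mol.
pH = pKa + log([A⁻]/[HA]) = 7.55 + log(0.098/0.645) = 7.55 -0.818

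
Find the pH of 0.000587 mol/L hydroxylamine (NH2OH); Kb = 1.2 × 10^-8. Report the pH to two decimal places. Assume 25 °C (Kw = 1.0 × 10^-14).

pH = 8.42

NH2OH + H2O ⇌ NH3OH+ + OH-
From the ICE table, Kb = x²/(0.000587 − x) = 1.2 × 10^-8.
Since Kb ≪ C₀, x ≈ √(Kb·C₀) = 2.65 × 10^-6 M.
Check: 0.45% ionized — well under 5%, approximation valid.
pOH = 5.58, so pH = 14.00 − pOH = 8.42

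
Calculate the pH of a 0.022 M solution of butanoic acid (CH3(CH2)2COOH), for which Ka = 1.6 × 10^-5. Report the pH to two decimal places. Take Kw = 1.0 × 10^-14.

CH3(CH2)2COOH ⇌ CH3(CH2)2COO- + H+
From the ICE table, Ka = [H+]²/(0.022 − [H+]) = 1.6 × 10^-5.
Neglecting [H+] in the denominator: [H+] = √(1.6 × 10^-5 × 0.022) = 5.93 × 10^-4 M
([H+]/C₀ = 2.7% < 5%, so the approximation holds.)
pH = −log[H+] = −log(5.93 × 10^-4) = 3.23

pH = 3.23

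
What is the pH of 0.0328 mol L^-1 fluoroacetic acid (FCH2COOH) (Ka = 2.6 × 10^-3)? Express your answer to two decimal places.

FCH2COOH ⇌ FCH2COO- + H+
From the ICE table, Ka = [H+]²/(0.0328 − [H+]) = 2.6 × 10^-3.
[H+] is not negligible relative to C₀; solve [H+]² + 0.0026·[H+] − 8.53e-05 = 0.
[H+] = [−0.0026 + √(0.0026² + 0.000341)]/2 = 8.03 × 10^-3 M
pH = −log(8.03 × 10^-3) = 2.10

pH = 2.10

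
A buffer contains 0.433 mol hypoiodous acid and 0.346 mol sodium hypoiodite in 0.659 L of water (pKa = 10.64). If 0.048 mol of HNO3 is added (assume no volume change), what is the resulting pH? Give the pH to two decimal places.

pH = 10.43

Added H+ converts OI- to HOI: HOI → 0.481 mol, OI- → 0.298 mol.
pH = pKa + log(n_OI-/n_HOI) = 10.64 + log(0.298/0.481) = 10.64 + (-0.208)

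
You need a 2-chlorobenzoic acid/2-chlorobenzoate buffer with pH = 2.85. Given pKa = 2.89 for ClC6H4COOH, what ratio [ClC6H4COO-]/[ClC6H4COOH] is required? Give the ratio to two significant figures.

ratio = 0.91

pH = pKa + log(r) ⇒ log(r) = 2.85 − 2.89 = -0.04
r = [ClC6H4COO-]/[ClC6H4COOH] = 10^(-0.04) = 0.912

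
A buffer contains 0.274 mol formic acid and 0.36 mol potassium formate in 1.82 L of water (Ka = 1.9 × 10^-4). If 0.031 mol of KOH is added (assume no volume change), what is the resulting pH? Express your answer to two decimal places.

pH = 3.93

After neutralization: n(HCOOH) = 0.243 mol, n(HCOO-) = 0.391 mol.
pKa = −log(1.9 × 10^-4) = 3.721
pH = pKa + log([A⁻]/[HA]) = 3.721 + log(0.391/0.243) = 3.721 +0.207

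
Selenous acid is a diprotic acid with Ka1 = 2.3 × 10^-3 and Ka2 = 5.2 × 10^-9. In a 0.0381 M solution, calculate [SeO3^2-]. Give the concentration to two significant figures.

First ionization gives [H+] ≈ [HSeO3-] = 8.28 × 10^-3 M.
Second step: Ka2 = [H+][SeO3^2-]/[HSeO3-] ≈ [SeO3^2-] (since [H+] ≈ [HSeO3-]).
So [SeO3^2-] ≈ Ka2.

5.2 × 10^-9 M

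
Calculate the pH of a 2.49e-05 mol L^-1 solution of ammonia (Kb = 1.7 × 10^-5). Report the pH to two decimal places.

NH3 + H2O ⇌ NH4+ + OH-
Kb = [OH-]²/(2.49e-05 − [OH-]) = 1.7 × 10^-5
Here C₀/Kb ≈ 1.46, so the small-[OH-] approximation fails. Use the quadratic:
[OH-] = [−1.7e-05 + √(1.7e-05² + 1.69e-09)]/2 = 1.38 × 10^-5 M
pOH = 4.86, so pH = 14.00 − pOH = 9.14

pH = 9.14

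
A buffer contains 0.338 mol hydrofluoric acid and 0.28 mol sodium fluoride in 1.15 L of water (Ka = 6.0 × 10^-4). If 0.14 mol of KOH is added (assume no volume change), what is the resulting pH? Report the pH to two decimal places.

pH = 3.55

After neutralization: n(HF) = 0.198 mol, n(F-) = 0.42 mol.
pKa = −log(6.0 × 10^-4) = 3.222
Henderson–Hasselbalch with mole ratio 0.42/0.198: pH = 3.222 + (+0.327)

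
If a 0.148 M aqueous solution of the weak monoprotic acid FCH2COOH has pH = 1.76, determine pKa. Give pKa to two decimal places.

pKa = 2.64

[H+] = 10^(-1.76) = 1.74 × 10^-2 M
At equilibrium [HA] = 0.148 − 1.74 × 10^-2 = 1.31 × 10^-1 M
Ka = [H+][A-]/[HA] = (1.74 × 10^-2)² / 1.31 × 10^-1 = 2.31 × 10^-3
pKa = -log(2.31 × 10^-3) = 2.64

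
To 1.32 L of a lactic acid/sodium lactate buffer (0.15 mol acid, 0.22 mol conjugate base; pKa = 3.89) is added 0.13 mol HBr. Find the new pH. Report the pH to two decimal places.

Added H+ converts CH3CH(OH)COO- to CH3CH(OH)COOH: CH3CH(OH)COOH → 0.28 mol, CH3CH(OH)COO- → 0.09 mol.
pH = pKa + log(n_CH3CH(OH)COO-/n_CH3CH(OH)COOH) = 3.89 + log(0.09/0.28) = 3.89 + (-0.493)

pH = 3.40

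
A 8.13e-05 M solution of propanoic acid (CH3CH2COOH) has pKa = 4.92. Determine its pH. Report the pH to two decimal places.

pH = 4.59

CH3CH2COOH ⇌ CH3CH2COO- + H+
Ka = 10^(−4.92) = 1.20 × 10^-5
Let x = [H+] at equilibrium. Ka = x²/(8.13e-05 − x).
x is not negligible relative to C₀; solve x² + 1.2e-05·x − 9.76e-10 = 0.
x = [−1.2e-05 + √(1.2e-05² + 3.9e-09)]/2 = 2.58 × 10^-5 M
pH = −log[H+] = −log(2.58 × 10^-5) = 4.59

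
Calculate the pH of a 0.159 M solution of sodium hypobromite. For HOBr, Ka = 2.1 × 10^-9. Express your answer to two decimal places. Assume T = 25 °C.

OBr- is the conjugate base of the weak acid HOBr.
Kb = Kw/Ka = 1.0×10^-14 / 2.1 × 10^-9 = 4.76 × 10^-6
From the ICE table, Kb = [OH-]²/(0.159 − [OH-]) = 4.76 × 10^-6.
Neglecting [OH-] in the denominator: [OH-] = √(4.76 × 10^-6 × 0.159) = 8.70 × 10^-4 M
pOH = −log(8.70 × 10^-4) = 3.06; pH = 14.00 − 3.06 = 10.94

pH = 10.94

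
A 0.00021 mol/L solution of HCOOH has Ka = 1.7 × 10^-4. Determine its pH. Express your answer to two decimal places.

HCOOH ⇌ HCOO- + H+
Ka = [H+]²/(0.00021 − [H+]) = 1.7 × 10^-4
Here C₀/Ka ≈ 1.24, so the small-[H+] approximation fails. Use the quadratic:
[H+] = (−Ka + √(Ka² + 4·Ka·C₀))/2 = 1.22 × 10^-4 M
pH = −log[H+] = −log(1.22 × 10^-4) = 3.91

pH = 3.91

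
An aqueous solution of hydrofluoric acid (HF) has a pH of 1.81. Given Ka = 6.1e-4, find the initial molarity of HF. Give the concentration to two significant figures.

[H+] = 10^(-1.81) = 1.55 × 10^-2 M = x
Ka = x²/(C₀ − x) ⇒ C₀ = x + x²/Ka
C₀ = 1.55 × 10^-2 + (1.55 × 10^-2)²/(6.1 × 10^-4) = 4.09 × 10^-1 M

C₀ = 4.1 × 10^-1 M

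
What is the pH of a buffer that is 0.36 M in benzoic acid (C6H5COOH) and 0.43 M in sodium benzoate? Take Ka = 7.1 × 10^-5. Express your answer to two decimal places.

pH = 4.23

pKa = −log(7.1 × 10^-5) = 4.149
pH = pKa + log([A⁻]/[HA]) = 4.149 + log(0.43/0.36)
pH = 4.149 + (+0.077) = 4.23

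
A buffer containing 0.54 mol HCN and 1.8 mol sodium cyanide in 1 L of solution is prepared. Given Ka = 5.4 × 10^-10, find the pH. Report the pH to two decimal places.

pKa = −log(5.4 × 10^-10) = 9.268
Using pH = pKa + log([base]/[acid]) with [base]/[acid] = 1.8/0.54:
pH = 9.268 + (+0.523) = 9.79

pH = 9.79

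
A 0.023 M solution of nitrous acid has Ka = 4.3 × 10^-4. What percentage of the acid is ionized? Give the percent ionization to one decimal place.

12.8%

HNO2 ⇌ NO2- + H+; let x = [H+] at equilibrium.
Solve x² + 0.00043x − 9.89e-06 = 0 → x = 2.94 × 10^-3 M
Fraction ionized = 2.94 × 10^-3 / 0.023 = 0.1278 → 12.8%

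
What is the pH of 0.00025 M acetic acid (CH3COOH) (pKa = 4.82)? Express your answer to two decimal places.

pH = 4.26

CH3COOH ⇌ CH3COO- + H+
Ka = 10^(−4.82) = 1.51 × 10^-5
From the ICE table, Ka = x²/(0.00025 − x) = 1.51 × 10^-5.
Here C₀/Ka ≈ 16.6, so the small-x approximation fails. Use the quadratic:
x = [−1.51e-05 + √(1.51e-05² + 1.51e-08)]/2 = 5.44 × 10^-5 M
pH = −log(5.44 × 10^-5) = 4.26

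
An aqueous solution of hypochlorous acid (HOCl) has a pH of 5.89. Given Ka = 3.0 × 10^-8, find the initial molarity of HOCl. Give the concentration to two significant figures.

[H+] = 10^(-5.89) = 1.29 × 10^-6 M = x
Ka = x²/(C₀ − x) ⇒ C₀ = x + x²/Ka
C₀ = 1.29 × 10^-6 + (1.29 × 10^-6)²/(3.0 × 10^-8) = 5.68 × 10^-5 M

C₀ = 5.7 × 10^-5 M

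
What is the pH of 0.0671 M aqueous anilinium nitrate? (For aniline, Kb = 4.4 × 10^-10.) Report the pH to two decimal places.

C6H5NH3+ is the conjugate acid of the weak base C6H5NH2.
Ka = Kw/Kb = 1.0×10^-14 / 4.4 × 10^-10 = 2.27 × 10^-5
Let x = [H+] at equilibrium. Ka = x²/(0.0671 − x).
Since Ka ≪ C₀, x ≈ √(Ka·C₀) = 1.23 × 10^-3 M.
pH = −log(1.23 × 10^-3) = 2.91

pH = 2.91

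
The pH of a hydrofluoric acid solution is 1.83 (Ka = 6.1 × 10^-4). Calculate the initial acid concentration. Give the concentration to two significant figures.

C₀ = 3.7 × 10^-1 M

[H+] = 10^(-1.83) = 1.48 × 10^-2 M = x
Ka = x²/(C₀ − x) ⇒ C₀ = x + x²/Ka
C₀ = 1.48 × 10^-2 + (1.48 × 10^-2)²/(6.1 × 10^-4) = 3.74 × 10^-1 M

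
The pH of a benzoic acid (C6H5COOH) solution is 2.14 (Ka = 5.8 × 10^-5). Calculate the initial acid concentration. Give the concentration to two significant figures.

[H+] = 10^(-2.14) = 7.24 × 10^-3 M = x
Ka = x²/(C₀ − x) ⇒ C₀ = x + x²/Ka
C₀ = 7.24 × 10^-3 + (7.24 × 10^-3)²/(5.8 × 10^-5) = 9.11 × 10^-1 M

C₀ = 9.1 × 10^-1 M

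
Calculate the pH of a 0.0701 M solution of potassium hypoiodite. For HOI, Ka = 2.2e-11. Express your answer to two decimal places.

OI- is the conjugate base of the weak acid HOI.
Kb = Kw/Ka = 1.0×10^-14 / 2.2 × 10^-11 = 4.55 × 10^-4
Let x = [OH-] at equilibrium. Kb = x²/(0.0701 − x).
x is not negligible relative to C₀; solve x² + 0.000455·x − 3.19e-05 = 0.
x = (−Kb + √(Kb² + 4·Kb·C₀))/2 = 5.42 × 10^-3 M
pOH = −log(5.42 × 10^-3) = 2.27; pH = 14.00 − 2.27 = 11.73

pH = 11.73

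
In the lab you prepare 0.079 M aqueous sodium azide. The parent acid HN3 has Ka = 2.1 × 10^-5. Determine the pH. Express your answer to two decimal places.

pH = 8.79

N3- is the conjugate base of the weak acid HN3.
Kb = Kw/Ka = 1.0×10^-14 / 2.1 × 10^-5 = 4.76 × 10^-10
Kb = x²/(0.079 − x) = 4.76 × 10^-10
Since Kb ≪ C₀, x ≈ √(Kb·C₀) = 6.13 × 10^-6 M.
(x/C₀ = 0.0078% < 5%, so the approximation holds.)
pOH = −log(6.13 × 10^-6) = 5.21; pH = 14.00 − 5.21 = 8.79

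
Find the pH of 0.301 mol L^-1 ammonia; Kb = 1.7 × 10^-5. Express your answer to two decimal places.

pH = 11.35

NH3 + H2O ⇌ NH4+ + OH-
Let x = [OH-] at equilibrium. Kb = x²/(0.301 − x).
Neglecting x in the denominator: x = √(1.7 × 10^-5 × 0.301) = 2.26 × 10^-3 M
(x/C₀ = 0.75% < 5%, so the approximation holds.)
pOH = −log(2.26 × 10^-3) = 2.65; pH = 14.00 − 2.65 = 11.35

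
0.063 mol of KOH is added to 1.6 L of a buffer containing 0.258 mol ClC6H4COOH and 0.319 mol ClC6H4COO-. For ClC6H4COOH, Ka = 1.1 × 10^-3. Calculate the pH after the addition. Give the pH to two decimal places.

After neutralization: n(ClC6H4COOH) = 0.195 mol, n(ClC6H4COO-) = 0.382 mol.
pKa = −log(1.1 × 10^-3) = 2.959
pH = pKa + log(n_ClC6H4COO-/n_ClC6H4COOH) = 2.959 + log(0.382/0.195) = 2.959 + (+0.292)

pH = 3.25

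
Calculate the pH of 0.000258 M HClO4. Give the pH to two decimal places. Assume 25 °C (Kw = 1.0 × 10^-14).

pH = 3.59

HClO4 is a strong acid and dissociates completely, so [H+] = 0.000258 M.
pH = -log(0.000258) = 3.59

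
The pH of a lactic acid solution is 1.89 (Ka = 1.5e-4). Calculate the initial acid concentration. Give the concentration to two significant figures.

[H+] = 10^(-1.89) = 1.29 × 10^-2 M = x
Ka = x²/(C₀ − x) ⇒ C₀ = x + x²/Ka
C₀ = 1.29 × 10^-2 + (1.29 × 10^-2)²/(1.5 × 10^-4) = 1.12 M

C₀ = 1.1 M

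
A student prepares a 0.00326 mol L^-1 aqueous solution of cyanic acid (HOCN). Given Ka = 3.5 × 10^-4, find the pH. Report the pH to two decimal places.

pH = 3.04

HOCN ⇌ OCN- + H+
From the ICE table, Ka = x²/(0.00326 − x) = 3.5 × 10^-4.
The 5% rule fails; solving x² + Ka·x − Ka·C₀ = 0 exactly:
x = [−0.00035 + √(0.00035² + 4.56e-06)]/2 = 9.07 × 10^-4 M
pH = −log(9.07 × 10^-4) = 3.04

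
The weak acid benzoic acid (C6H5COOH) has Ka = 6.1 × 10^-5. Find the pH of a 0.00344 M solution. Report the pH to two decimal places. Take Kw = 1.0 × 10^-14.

C6H5COOH ⇌ C6H5COO- + H+
From the ICE table, Ka = [H+]²/(0.00344 − [H+]) = 6.1 × 10^-5.
Here C₀/Ka ≈ 56.4, so the small-[H+] approximation fails. Use the quadratic:
[H+] = [−6.1e-05 + √(6.1e-05² + 8.39e-07)]/2 = 4.29 × 10^-4 M
pH = −log(4.29 × 10^-4) = 3.37

pH = 3.37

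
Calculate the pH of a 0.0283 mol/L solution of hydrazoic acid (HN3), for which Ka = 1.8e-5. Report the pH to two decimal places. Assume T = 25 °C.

pH = 3.15

HN3 ⇌ N3- + H+
From the ICE table, Ka = [H+]²/(0.0283 − [H+]) = 1.8 × 10^-5.
Neglecting [H+] in the denominator: [H+] = √(1.8 × 10^-5 × 0.0283) = 7.14 × 10^-4 M
Check: 2.5% ionized — well under 5%, approximation valid.
pH = −log[H+] = −log(7.14 × 10^-4) = 3.15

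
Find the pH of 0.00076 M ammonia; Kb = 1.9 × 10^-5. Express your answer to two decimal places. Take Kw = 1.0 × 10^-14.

pH = 10.05

NH3 + H2O ⇌ NH4+ + OH-
Let x = [OH-] at equilibrium. Kb = x²/(0.00076 − x).
x is not negligible relative to C₀; solve x² + 1.9e-05·x − 1.44e-08 = 0.
x = [−1.9e-05 + √(1.9e-05² + 5.78e-08)]/2 = 1.11 × 10^-4 M
pOH = −log(1.11 × 10^-4) = 3.95; pH = 14.00 − 3.95 = 10.05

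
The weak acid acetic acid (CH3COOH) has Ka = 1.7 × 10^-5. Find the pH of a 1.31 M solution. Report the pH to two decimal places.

CH3COOH ⇌ CH3COO- + H+
Ka = x²/(1.31 − x) = 1.7 × 10^-5
Neglecting x in the denominator: x = √(1.7 × 10^-5 × 1.31) = 4.72 × 10^-3 M
Check: 0.36% ionized — well under 5%, approximation valid.
pH = −log[H+] = −log(4.72 × 10^-3) = 2.33

pH = 2.33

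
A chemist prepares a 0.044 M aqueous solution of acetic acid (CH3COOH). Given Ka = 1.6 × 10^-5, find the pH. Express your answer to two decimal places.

pH = 3.08

CH3COOH ⇌ CH3COO- + H+
Ka = [H+]²/(0.044 − [H+]) = 1.6 × 10^-5
Since Ka ≪ C₀, [H+] ≈ √(Ka·C₀) = 8.39 × 10^-4 M.
pH = −log[H+] = −log(8.39 × 10^-4) = 3.08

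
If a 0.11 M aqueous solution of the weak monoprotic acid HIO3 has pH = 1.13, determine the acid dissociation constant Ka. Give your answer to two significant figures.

Ka = 1.5 × 10^-1

[H+] = 10^(-1.13) = 7.41 × 10^-2 M
At equilibrium [HA] = 0.11 − 7.41 × 10^-2 = 3.59 × 10^-2 M
Ka = [H+][A-]/[HA] = (7.41 × 10^-2)² / 3.59 × 10^-2 = 1.5 × 10^-1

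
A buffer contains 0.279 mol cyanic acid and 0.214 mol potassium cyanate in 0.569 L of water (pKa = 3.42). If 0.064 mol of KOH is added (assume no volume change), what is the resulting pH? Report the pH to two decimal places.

pH = 3.53

OH- converts HOCN to OCN-: HOCN → 0.215 mol, OCN- → 0.278 mol.
Henderson–Hasselbalch with mole ratio 0.278/0.215: pH = 3.42 + (+0.112)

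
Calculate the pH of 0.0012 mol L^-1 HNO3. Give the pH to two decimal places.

pH = 2.92

HNO3 is a strong acid and dissociates completely, so [H+] = 0.0012 M.
pH = -log(0.0012) = 2.92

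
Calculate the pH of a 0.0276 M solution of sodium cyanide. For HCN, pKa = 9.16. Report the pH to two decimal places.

CN- is the conjugate base of the weak acid HCN.
Ka = 10^(−9.16) = 6.92 × 10^-10
Kb = Kw/Ka = 1.0×10^-14 / 6.92 × 10^-10 = 1.45 × 10^-5
Kb = x²/(0.0276 − x) = 1.45 × 10^-5
Neglecting x in the denominator: x = √(1.45 × 10^-5 × 0.0276) = 6.33 × 10^-4 M
(x/C₀ = 2.3% < 5%, so the approximation holds.)
pOH = −log(6.33 × 10^-4) = 3.20; pH = 14.00 − 3.20 = 10.80

pH = 10.80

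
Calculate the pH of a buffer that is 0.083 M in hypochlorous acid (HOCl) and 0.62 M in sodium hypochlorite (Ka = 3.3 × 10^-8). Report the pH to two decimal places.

pKa = −log(3.3 × 10^-8) = 7.481
Henderson–Hasselbalch: pH = pKa + log([OCl-]/[HOCl]) = 7.481 + log(0.62/0.083)
pH = 7.481 + (+0.873) = 8.35

pH = 8.35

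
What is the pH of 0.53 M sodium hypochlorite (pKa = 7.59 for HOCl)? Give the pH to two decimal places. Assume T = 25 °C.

pH = 10.66

OCl- is the conjugate base of the weak acid HOCl.
Ka = 10^(−7.59) = 2.57 × 10^-8
Kb = Kw/Ka = 1.0×10^-14 / 2.57 × 10^-8 = 3.89 × 10^-7
From the ICE table, Kb = x²/(0.53 − x) = 3.89 × 10^-7.
Neglecting x in the denominator: x = √(3.89 × 10^-7 × 0.53) = 4.54 × 10^-4 M
pOH = 3.34, so pH = 14.00 − pOH = 10.66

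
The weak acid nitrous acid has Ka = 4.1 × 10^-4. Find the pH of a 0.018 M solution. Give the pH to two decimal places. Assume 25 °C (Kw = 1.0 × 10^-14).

HNO2 ⇌ NO2- + H+
Ka = x²/(0.018 − x) = 4.1 × 10^-4
The 5% rule fails; solving x² + Ka·x − Ka·C₀ = 0 exactly:
x = [−0.00041 + √(0.00041² + 2.95e-05)]/2 = 2.52 × 10^-3 M
pH = −log(2.52 × 10^-3) = 2.60

pH = 2.60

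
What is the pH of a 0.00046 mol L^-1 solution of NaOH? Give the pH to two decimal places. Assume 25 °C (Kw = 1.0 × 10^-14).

NaOH is a strong base; [OH-] = 0.00046 M.
pOH = -log(0.00046) = 3.34
pH = 14.00 - 3.34 = 10.66

pH = 10.66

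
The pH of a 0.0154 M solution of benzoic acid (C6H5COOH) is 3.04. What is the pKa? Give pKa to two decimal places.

[H+] = 10^(-3.04) = 9.12 × 10^-4 M
At equilibrium [HA] = 0.0154 − 9.12 × 10^-4 = 1.45 × 10^-2 M
Ka = [H+][A-]/[HA] = (9.12 × 10^-4)² / 1.45 × 10^-2 = 5.74 × 10^-5
pKa = -log(5.74 × 10^-5) = 4.24

pKa = 4.24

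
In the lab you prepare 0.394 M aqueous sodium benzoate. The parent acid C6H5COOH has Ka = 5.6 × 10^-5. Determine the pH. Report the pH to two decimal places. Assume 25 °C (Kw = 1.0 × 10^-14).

C6H5COO- is the conjugate base of the weak acid C6H5COOH.
Kb = Kw/Ka = 1.0×10^-14 / 5.6 × 10^-5 = 1.79 × 10^-10
Kb = [OH-]²/(0.394 − [OH-]) = 1.79 × 10^-10
Neglecting [OH-] in the denominator: [OH-] = √(1.79 × 10^-10 × 0.394) = 8.40 × 10^-6 M
pOH = −log(8.40 × 10^-6) = 5.08; pH = 14.00 − 5.08 = 8.92

pH = 8.92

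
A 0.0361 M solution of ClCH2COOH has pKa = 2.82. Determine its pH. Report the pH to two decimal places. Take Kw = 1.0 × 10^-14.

pH = 2.18

ClCH2COOH ⇌ ClCH2COO- + H+
Ka = 10^(−2.82) = 1.51 × 10^-3
From the ICE table, Ka = x²/(0.0361 − x) = 1.51 × 10^-3.
x is not negligible relative to C₀; solve x² + 0.00151·x − 5.45e-05 = 0.
x = (−Ka + √(Ka² + 4·Ka·C₀))/2 = 6.67 × 10^-3 M
pH = −log[H+] = −log(6.67 × 10^-3) = 2.18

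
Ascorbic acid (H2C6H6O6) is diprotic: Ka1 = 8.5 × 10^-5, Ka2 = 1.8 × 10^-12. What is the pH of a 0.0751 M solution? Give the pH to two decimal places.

pH = 2.60

Since Ka1 ≫ Ka2, the first ionization dominates [H+].
Ka1 = x²/(0.0751 − x) = 8.5 × 10^-5
x ≈ √(8.5 × 10^-5 × 0.0751) = 2.53 × 10^-3 M
pH = −log(2.53 × 10^-3) = 2.60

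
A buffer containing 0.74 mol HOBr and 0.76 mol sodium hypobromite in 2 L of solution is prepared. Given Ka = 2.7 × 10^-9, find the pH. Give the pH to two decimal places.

pH = 8.58

pKa = −log(2.7 × 10^-9) = 8.569
Henderson–Hasselbalch: pH = pKa + log([OBr-]/[HOBr]) = 8.569 + log(0.76/0.74)
pH = 8.569 + (+0.012) = 8.58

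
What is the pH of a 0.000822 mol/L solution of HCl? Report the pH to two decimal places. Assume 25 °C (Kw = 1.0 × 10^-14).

HCl is a strong acid and dissociates completely, so [H+] = 0.000822 M.
pH = -log(0.000822) = 3.09

pH = 3.09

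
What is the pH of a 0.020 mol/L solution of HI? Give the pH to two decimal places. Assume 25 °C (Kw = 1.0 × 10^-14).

HI is a strong acid and dissociates completely, so [H+] = 0.020 M.
pH = -log(0.02) = 1.70

pH = 1.70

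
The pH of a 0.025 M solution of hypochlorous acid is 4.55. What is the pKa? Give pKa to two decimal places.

pKa = 7.50

[H+] = 10^(-4.55) = 2.82 × 10^-5 M
At equilibrium [HA] = 0.025 − 2.82 × 10^-5 = 2.50 × 10^-2 M
Ka = [H+][A-]/[HA] = (2.82 × 10^-5)² / 2.50 × 10^-2 = 3.18 × 10^-8
pKa = -log(3.18 × 10^-8) = 7.50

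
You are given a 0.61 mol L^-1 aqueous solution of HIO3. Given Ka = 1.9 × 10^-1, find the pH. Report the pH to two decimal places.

HIO3 ⇌ IO3- + H+
From the ICE table, Ka = [H+]²/(0.61 − [H+]) = 1.9 × 10^-1.
Here C₀/Ka ≈ 3.21, so the small-[H+] approximation fails. Use the quadratic:
[H+] = (−Ka + √(Ka² + 4·Ka·C₀))/2 = 2.58 × 10^-1 M
pH = −log[H+] = −log(2.58 × 10^-1) = 0.59

pH = 0.59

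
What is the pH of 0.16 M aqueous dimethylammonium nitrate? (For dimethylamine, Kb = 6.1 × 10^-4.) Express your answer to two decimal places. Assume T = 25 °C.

(CH3)2NH2+ is the conjugate acid of the weak base (CH3)2NH.
Ka = Kw/Kb = 1.0×10^-14 / 6.1 × 10^-4 = 1.64 × 10^-11
Ka = [H+]²/(0.16 − [H+]) = 1.64 × 10^-11
Assume [H+] ≪ 0.16: [H+] ≈ √(1.64 × 10^-11 × 0.16) = 1.62 × 10^-6 M
pH = −log(1.62 × 10^-6) = 5.79

pH = 5.79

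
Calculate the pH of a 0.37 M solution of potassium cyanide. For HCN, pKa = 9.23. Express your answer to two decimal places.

CN- is the conjugate base of the weak acid HCN.
Ka = 10^(−9.23) = 5.89 × 10^-10
Kb = Kw/Ka = 1.0×10^-14 / 5.89 × 10^-10 = 1.70 × 10^-5
From the ICE table, Kb = [OH-]²/(0.37 − [OH-]) = 1.70 × 10^-5.
Assume [OH-] ≪ 0.37: [OH-] ≈ √(1.70 × 10^-5 × 0.37) = 2.51 × 10^-3 M
pOH = −log(2.51 × 10^-3) = 2.60; pH = 14.00 − 2.60 = 11.40

pH = 11.40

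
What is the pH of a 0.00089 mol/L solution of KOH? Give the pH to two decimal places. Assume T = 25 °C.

KOH is a strong base; [OH-] = 0.00089 M.
pOH = -log(0.00089) = 3.05
pH = 14.00 - 3.05 = 10.95

pH = 10.95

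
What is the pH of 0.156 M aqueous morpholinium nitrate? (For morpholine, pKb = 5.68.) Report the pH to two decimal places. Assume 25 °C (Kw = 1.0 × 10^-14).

C4H8ONH2+ is the conjugate acid of the weak base C4H8ONH.
Kb = 10^(−5.68) = 2.09 × 10^-6
Ka = Kw/Kb = 1.0×10^-14 / 2.09 × 10^-6 = 4.78 × 10^-9
Ka = x²/(0.156 − x) = 4.78 × 10^-9
Assume x ≪ 0.156: x ≈ √(4.78 × 10^-9 × 0.156) = 2.73 × 10^-5 M
pH = −log(2.73 × 10^-5) = 4.56

pH = 4.56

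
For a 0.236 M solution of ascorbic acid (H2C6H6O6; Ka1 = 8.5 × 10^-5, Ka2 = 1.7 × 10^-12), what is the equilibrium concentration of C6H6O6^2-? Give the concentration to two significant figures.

1.7 × 10^-12 M

First ionization gives [H+] ≈ [HC6H6O6-] = 4.48 × 10^-3 M.
Second step: Ka2 = [H+][C6H6O6^2-]/[HC6H6O6-] ≈ [C6H6O6^2-] (since [H+] ≈ [HC6H6O6-]).
So [C6H6O6^2-] ≈ Ka2.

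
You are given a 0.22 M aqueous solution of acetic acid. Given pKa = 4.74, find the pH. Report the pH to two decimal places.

pH = 2.70

CH3COOH ⇌ CH3COO- + H+
Ka = 10^(−4.74) = 1.82 × 10^-5
Let x = [H+] at equilibrium. Ka = x²/(0.22 − x).
Since Ka ≪ C₀, x ≈ √(Ka·C₀) = 2.00 × 10^-3 M.
Check: 0.91% ionized — well under 5%, approximation valid.
pH = −log[H+] = −log(2.00 × 10^-3) = 2.70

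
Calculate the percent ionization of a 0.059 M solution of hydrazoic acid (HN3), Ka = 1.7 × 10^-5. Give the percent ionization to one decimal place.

HN3 ⇌ N3- + H+; let x = [H+] at equilibrium.
x ≈ √(Ka·C₀) = √(1.7 × 10^-5 × 0.059) = 1.00 × 10^-3 M
Fraction ionized = 1.00 × 10^-3 / 0.059 = 0.0169 → 1.7%

1.7%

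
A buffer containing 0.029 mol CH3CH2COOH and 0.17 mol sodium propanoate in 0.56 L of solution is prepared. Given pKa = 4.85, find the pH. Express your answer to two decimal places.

Using pH = pKa + log([base]/[acid]) with [base]/[acid] = 0.17/0.029:
pH = 4.85 + (+0.768) = 5.62

pH = 5.62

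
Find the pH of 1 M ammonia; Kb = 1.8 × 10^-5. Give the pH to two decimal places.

pH = 11.63

NH3 + H2O ⇌ NH4+ + OH-
From the ICE table, Kb = [OH-]²/(1 − [OH-]) = 1.8 × 10^-5.
Since Kb ≪ C₀, [OH-] ≈ √(Kb·C₀) = 4.24 × 10^-3 M.
Check: 0.42% ionized — well under 5%, approximation valid.
pOH = −log(4.24 × 10^-3) = 2.37; pH = 14.00 − 2.37 = 11.63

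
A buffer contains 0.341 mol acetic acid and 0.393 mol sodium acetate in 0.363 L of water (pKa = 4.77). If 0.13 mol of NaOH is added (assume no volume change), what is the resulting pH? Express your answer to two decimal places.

After neutralization: n(CH3COOH) = 0.211 mol, n(CH3COO-) = 0.523 mol.
Henderson–Hasselbalch with mole ratio 0.523/0.211: pH = 4.77 + (+0.394)

pH = 5.16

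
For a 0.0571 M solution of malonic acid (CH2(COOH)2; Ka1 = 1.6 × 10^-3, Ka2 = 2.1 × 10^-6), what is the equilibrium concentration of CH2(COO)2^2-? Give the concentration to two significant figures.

2.1 × 10^-6 M

First ionization gives [H+] ≈ [CH2(COOH)COO-] = 8.79 × 10^-3 M.
Second step: Ka2 = [H+][CH2(COO)2^2-]/[CH2(COOH)COO-] ≈ [CH2(COO)2^2-] (since [H+] ≈ [CH2(COOH)COO-]).
So [CH2(COO)2^2-] ≈ Ka2.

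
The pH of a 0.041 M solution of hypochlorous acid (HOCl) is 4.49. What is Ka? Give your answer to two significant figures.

Ka = 2.6 × 10^-8

[H+] = 10^(-4.49) = 3.24 × 10^-5 M
At equilibrium [HA] = 0.041 − 3.24 × 10^-5 = 4.10 × 10^-2 M
Ka = [H+][A-]/[HA] = (3.24 × 10^-5)² / 4.10 × 10^-2 = 2.6 × 10^-8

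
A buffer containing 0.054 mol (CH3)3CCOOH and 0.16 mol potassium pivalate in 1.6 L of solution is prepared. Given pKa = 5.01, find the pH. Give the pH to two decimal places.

pH = pKa + log([A⁻]/[HA]) = 5.01 + log(0.16/0.054)
pH = 5.01 + (+0.472) = 5.48

pH = 5.48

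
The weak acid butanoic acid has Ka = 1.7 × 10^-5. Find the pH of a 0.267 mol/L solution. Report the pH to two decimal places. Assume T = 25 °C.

pH = 2.67

CH3(CH2)2COOH ⇌ CH3(CH2)2COO- + H+
From the ICE table, Ka = [H+]²/(0.267 − [H+]) = 1.7 × 10^-5.
Since Ka ≪ C₀, [H+] ≈ √(Ka·C₀) = 2.13 × 10^-3 M.
pH = −log(2.13 × 10^-3) = 2.67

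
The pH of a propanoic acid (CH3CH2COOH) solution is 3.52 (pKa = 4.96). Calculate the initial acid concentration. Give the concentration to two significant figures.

C₀ = 8.6 × 10^-3 M

[H+] = 10^(-3.52) = 3.02 × 10^-4 M = x
Ka = 10^(−4.96) = 1.10 × 10^-5
Ka = x²/(C₀ − x) ⇒ C₀ = x + x²/Ka
C₀ = 3.02 × 10^-4 + (3.02 × 10^-4)²/(1.10 × 10^-5) = 8.59 × 10^-3 M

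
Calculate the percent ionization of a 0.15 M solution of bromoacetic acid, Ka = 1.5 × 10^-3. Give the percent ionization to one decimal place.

9.5%

BrCH2COOH ⇌ BrCH2COO- + H+; let x = [H+] at equilibrium.
Ka = x²/(C₀ − x); solving the quadratic gives x = 1.43 × 10^-2 M.
% ionization = x/C₀ × 100% = 1.43 × 10^-2/0.15 × 100% = 9.5%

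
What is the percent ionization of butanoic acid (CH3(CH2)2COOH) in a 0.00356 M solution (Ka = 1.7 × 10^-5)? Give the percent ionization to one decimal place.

CH3(CH2)2COOH ⇌ CH3(CH2)2COO- + H+; let x = [H+] at equilibrium.
Ka = x²/(C₀ − x); solving the quadratic gives x = 2.38 × 10^-4 M.
Fraction ionized = 2.38 × 10^-4 / 0.00356 = 0.0669 → 6.7%

6.7%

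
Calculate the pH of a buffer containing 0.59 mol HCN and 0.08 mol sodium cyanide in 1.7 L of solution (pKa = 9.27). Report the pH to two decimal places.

Henderson–Hasselbalch: pH = pKa + log([CN-]/[HCN]) = 9.27 + log(0.08/0.59)
pH = 9.27 + (-0.868) = 8.40

pH = 8.40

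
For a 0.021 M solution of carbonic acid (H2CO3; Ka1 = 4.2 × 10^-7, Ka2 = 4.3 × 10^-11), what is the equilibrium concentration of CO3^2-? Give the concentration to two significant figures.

First ionization gives [H+] ≈ [HCO3-] = 9.39 × 10^-5 M.
Second step: Ka2 = [H+][CO3^2-]/[HCO3-] ≈ [CO3^2-] (since [H+] ≈ [HCO3-]).
So [CO3^2-] ≈ Ka2.

4.3 × 10^-11 M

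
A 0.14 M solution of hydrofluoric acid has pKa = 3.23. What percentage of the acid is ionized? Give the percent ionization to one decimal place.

HF ⇌ F- + H+; let x = [H+] at equilibrium.
Ka = 10^(−3.23) = 5.89 × 10^-4
Ka = x²/(C₀ − x); solving the quadratic gives x = 8.79 × 10^-3 M.
% ionization = x/C₀ × 100% = 8.79 × 10^-3/0.14 × 100% = 6.3%

6.3%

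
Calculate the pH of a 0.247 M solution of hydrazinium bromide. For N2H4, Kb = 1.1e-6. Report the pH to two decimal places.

N2H5+ is the conjugate acid of the weak base N2H4.
Ka = Kw/Kb = 1.0×10^-14 / 1.1 × 10^-6 = 9.09 × 10^-9
Ka = [H+]²/(0.247 − [H+]) = 9.09 × 10^-9
Assume [H+] ≪ 0.247: [H+] ≈ √(9.09 × 10^-9 × 0.247) = 4.74 × 10^-5 M
([H+]/C₀ = 0.019% < 5%, so the approximation holds.)
pH = −log[H+] = −log(4.74 × 10^-5) = 4.32

pH = 4.32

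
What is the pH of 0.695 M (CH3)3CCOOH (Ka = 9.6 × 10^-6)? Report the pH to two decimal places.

(CH3)3CCOOH ⇌ (CH3)3CCOO- + H+
From the ICE table, Ka = [H+]²/(0.695 − [H+]) = 9.6 × 10^-6.
Assume [H+] ≪ 0.695: [H+] ≈ √(9.6 × 10^-6 × 0.695) = 2.58 × 10^-3 M
([H+]/C₀ = 0.37% < 5%, so the approximation holds.)
pH = −log[H+] = −log(2.58 × 10^-3) = 2.59

pH = 2.59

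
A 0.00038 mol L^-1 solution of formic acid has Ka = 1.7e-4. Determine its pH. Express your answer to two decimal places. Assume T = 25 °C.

pH = 3.74

HCOOH ⇌ HCOO- + H+
From the ICE table, Ka = x²/(0.00038 − x) = 1.7 × 10^-4.
Here C₀/Ka ≈ 2.24, so the small-x approximation fails. Use the quadratic:
x = (−Ka + √(Ka² + 4·Ka·C₀))/2 = 1.83 × 10^-4 M
pH = −log[H+] = −log(1.83 × 10^-4) = 3.74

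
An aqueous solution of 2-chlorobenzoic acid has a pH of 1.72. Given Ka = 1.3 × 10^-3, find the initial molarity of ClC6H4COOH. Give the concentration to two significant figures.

[H+] = 10^(-1.72) = 1.91 × 10^-2 M = x
Ka = x²/(C₀ − x) ⇒ C₀ = x + x²/Ka
C₀ = 1.91 × 10^-2 + (1.91 × 10^-2)²/(1.3 × 10^-3) = 3.00 × 10^-1 M

C₀ = 3.0 × 10^-1 M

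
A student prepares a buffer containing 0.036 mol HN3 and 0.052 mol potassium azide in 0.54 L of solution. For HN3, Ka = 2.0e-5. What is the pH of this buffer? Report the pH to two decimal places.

pH = 4.86

pKa = −log(2.0 × 10^-5) = 4.699
Henderson–Hasselbalch: pH = pKa + log([N3-]/[HN3]) = 4.699 + log(0.052/0.036)
pH = 4.699 + (+0.160) = 4.86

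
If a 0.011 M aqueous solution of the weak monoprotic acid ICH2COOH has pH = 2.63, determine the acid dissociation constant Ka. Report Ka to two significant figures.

Ka = 6.3 × 10^-4

[H+] = 10^(-2.63) = 2.34 × 10^-3 M
At equilibrium [HA] = 0.011 − 2.34 × 10^-3 = 8.66 × 10^-3 M
Ka = [H+][A-]/[HA] = (2.34 × 10^-3)² / 8.66 × 10^-3 = 6.3 × 10^-4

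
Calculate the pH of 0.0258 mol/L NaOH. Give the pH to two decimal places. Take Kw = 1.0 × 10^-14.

NaOH is a strong base; [OH-] = 0.0258 M.
pOH = -log(0.0258) = 1.59
pH = 14.00 - 1.59 = 12.41

pH = 12.41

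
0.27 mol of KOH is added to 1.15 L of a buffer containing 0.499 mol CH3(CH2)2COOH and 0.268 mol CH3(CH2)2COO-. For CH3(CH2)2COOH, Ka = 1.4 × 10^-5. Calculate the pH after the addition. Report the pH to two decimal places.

pH = 5.22

OH- converts CH3(CH2)2COOH to CH3(CH2)2COO-: CH3(CH2)2COOH → 0.229 mol, CH3(CH2)2COO- → 0.538 mol.
pKa = −log(1.4 × 10^-5) = 4.854
pH = pKa + log([A⁻]/[HA]) = 4.854 + log(0.538/0.229) = 4.854 +0.371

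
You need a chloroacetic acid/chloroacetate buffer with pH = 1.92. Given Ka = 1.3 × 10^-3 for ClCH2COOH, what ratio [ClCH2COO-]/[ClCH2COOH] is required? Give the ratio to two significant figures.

pKa = -log(1.3 × 10^-3) = 2.886
pH = pKa + log(r) ⇒ log(r) = 1.92 − 2.886 = -0.966
r = [ClCH2COO-]/[ClCH2COOH] = 10^(-0.966) = 0.108

ratio = 0.11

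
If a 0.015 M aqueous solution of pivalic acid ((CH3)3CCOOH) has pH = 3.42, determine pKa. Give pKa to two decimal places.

[H+] = 10^(-3.42) = 3.80 × 10^-4 M
At equilibrium [HA] = 0.015 − 3.80 × 10^-4 = 1.46 × 10^-2 M
Ka = [H+][A-]/[HA] = (3.80 × 10^-4)² / 1.46 × 10^-2 = 9.89 × 10^-6
pKa = -log(9.89 × 10^-6) = 5.00

pKa = 5.00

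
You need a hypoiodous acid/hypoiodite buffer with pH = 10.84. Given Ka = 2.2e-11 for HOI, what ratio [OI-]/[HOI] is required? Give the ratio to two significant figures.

pKa = -log(2.2 × 10^-11) = 10.658
pH = pKa + log(r) ⇒ log(r) = 10.84 − 10.658 = +0.182
r = [OI-]/[HOI] = 10^(+0.182) = 1.52

ratio = 1.5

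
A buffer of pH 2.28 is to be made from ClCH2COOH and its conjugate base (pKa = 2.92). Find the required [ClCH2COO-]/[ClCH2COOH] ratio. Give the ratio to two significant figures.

pH = pKa + log(r) ⇒ log(r) = 2.28 − 2.92 = -0.64
r = [ClCH2COO-]/[ClCH2COOH] = 10^(-0.64) = 0.229

ratio = 0.23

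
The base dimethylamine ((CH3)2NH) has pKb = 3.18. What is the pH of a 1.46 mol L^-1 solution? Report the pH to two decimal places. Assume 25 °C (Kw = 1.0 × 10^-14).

pH = 12.49

(CH3)2NH + H2O ⇌ (CH3)2NH2+ + OH-
Kb = 10^(−3.18) = 6.61 × 10^-4
From the ICE table, Kb = x²/(1.46 − x) = 6.61 × 10^-4.
Neglecting x in the denominator: x = √(6.61 × 10^-4 × 1.46) = 3.11 × 10^-2 M
Check: 2.1% ionized — well under 5%, approximation valid.
pOH = 1.51, so pH = 14.00 − pOH = 12.49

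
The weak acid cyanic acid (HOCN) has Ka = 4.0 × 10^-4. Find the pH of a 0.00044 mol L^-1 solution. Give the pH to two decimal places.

pH = 3.58

HOCN ⇌ OCN- + H+
Ka = x²/(0.00044 − x) = 4.0 × 10^-4
x is not negligible relative to C₀; solve x² + 0.0004·x − 1.76e-07 = 0.
x = (−Ka + √(Ka² + 4·Ka·C₀))/2 = 2.65 × 10^-4 M
pH = −log[H+] = −log(2.65 × 10^-4) = 3.58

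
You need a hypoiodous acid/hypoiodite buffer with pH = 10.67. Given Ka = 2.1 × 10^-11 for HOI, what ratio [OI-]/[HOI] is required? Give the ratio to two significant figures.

ratio = 0.98

pKa = -log(2.1 × 10^-11) = 10.678
pH = pKa + log(r) ⇒ log(r) = 10.67 − 10.678 = -0.008
r = [OI-]/[HOI] = 10^(-0.008) = 0.982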